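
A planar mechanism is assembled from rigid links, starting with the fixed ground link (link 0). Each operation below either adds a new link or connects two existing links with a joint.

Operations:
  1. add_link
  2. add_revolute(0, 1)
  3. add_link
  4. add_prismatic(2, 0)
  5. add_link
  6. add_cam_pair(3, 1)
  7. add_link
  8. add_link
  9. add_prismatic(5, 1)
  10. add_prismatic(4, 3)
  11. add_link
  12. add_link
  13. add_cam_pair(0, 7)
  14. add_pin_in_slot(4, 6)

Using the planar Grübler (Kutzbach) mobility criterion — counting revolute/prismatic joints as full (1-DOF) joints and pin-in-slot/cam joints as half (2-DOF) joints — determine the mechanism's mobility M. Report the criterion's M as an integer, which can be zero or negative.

M = 10

link 0 = ground. State L|J1|J2 = 1|0|0
+link1  2|0|0
R(0,1) f=1→J1  2|1|0
+link2  3|1|0
P(2,0) f=1→J1  3|2|0
+link3  4|2|0
C(3,1) f=2→J2  4|2|1
+link4  5|2|1
+link5  6|2|1
P(5,1) f=1→J1  6|3|1
P(4,3) f=1→J1  6|4|1
+link6  7|4|1
+link7  8|4|1
C(0,7) f=2→J2  8|4|2
PS(4,6) f=2→J2  8|4|3
M = 3(8−1)−2·4−3 = 21−8−3 = 10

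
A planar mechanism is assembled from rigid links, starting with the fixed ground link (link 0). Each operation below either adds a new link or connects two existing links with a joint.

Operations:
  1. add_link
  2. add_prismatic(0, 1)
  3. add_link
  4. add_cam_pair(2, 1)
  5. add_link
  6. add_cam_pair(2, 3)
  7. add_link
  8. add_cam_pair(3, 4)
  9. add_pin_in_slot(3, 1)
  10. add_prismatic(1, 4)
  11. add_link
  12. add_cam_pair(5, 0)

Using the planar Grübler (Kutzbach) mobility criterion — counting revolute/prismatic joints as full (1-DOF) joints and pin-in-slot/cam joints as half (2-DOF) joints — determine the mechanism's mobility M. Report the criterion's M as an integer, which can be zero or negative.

M = 6

(L,J1,J2)=(1,0,0); link0 fixed
link1: (2,0,0)
P 0-1 [J1]: (2,1,0)
link2: (3,1,0)
C 2-1 [J2]: (3,1,1)
link3: (4,1,1)
C 2-3 [J2]: (4,1,2)
link4: (5,1,2)
C 3-4 [J2]: (5,1,3)
PS 3-1 [J2]: (5,1,4)
P 1-4 [J1]: (5,2,4)
link5: (6,2,4)
C 5-0 [J2]: (6,2,5)
Grübler: 3·5 − 2·2 − 5 = 6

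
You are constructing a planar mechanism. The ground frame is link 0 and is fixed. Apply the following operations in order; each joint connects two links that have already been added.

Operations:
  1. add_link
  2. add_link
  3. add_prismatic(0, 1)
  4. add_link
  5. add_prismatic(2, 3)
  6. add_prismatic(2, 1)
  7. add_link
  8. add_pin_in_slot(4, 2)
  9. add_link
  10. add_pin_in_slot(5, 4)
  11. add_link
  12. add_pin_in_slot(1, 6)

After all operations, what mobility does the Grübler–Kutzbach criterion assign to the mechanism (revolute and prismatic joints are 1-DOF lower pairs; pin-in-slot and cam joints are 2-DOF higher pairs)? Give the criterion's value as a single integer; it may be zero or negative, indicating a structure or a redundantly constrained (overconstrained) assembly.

M = 9

L=1 J1=0 J2=0
add link → L=2 J1=0 J2=0
add link → L=3 J1=0 J2=0
P@0,1 dof=1 J1 → L=3 J1=1 J2=0
add link → L=4 J1=1 J2=0
P@2,3 dof=1 J1 → L=4 J1=2 J2=0
P@2,1 dof=1 J1 → L=4 J1=3 J2=0
add link → L=5 J1=3 J2=0
PS@4,2 dof=2 J2 → L=5 J1=3 J2=1
add link → L=6 J1=3 J2=1
PS@5,4 dof=2 J2 → L=6 J1=3 J2=2
add link → L=7 J1=3 J2=2
PS@1,6 dof=2 J2 → L=7 J1=3 J2=3
M=3(L−1)−2J1−J2=3·6−2·3−3=9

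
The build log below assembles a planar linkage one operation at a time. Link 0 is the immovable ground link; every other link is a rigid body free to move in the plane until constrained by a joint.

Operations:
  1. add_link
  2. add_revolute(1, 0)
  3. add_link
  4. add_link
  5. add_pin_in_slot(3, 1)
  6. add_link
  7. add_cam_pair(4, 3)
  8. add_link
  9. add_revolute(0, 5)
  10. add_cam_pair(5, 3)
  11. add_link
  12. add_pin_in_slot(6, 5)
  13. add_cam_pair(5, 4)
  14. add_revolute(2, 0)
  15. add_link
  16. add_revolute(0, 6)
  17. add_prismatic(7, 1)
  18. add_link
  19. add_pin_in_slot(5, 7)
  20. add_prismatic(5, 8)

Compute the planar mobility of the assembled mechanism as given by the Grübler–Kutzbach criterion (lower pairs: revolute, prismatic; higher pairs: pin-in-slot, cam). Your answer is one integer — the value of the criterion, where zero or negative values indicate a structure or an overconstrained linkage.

ground; <1,0,0>
#1 <2,0,0>
R:1↔0 J1 <2,1,0>
#2 <3,1,0>
#3 <4,1,0>
PS:3↔1 J2 <4,1,1>
#4 <5,1,1>
C:4↔3 J2 <5,1,2>
#5 <6,1,2>
R:0↔5 J1 <6,2,2>
C:5↔3 J2 <6,2,3>
#6 <7,2,3>
PS:6↔5 J2 <7,2,4>
C:5↔4 J2 <7,2,5>
R:2↔0 J1 <7,3,5>
#7 <8,3,5>
R:0↔6 J1 <8,4,5>
P:7↔1 J1 <8,5,5>
#8 <9,5,5>
PS:5↔7 J2 <9,5,6>
P:5↔8 J1 <9,6,6>
3×8 − 2×6 − 1×6 = 6

M = 6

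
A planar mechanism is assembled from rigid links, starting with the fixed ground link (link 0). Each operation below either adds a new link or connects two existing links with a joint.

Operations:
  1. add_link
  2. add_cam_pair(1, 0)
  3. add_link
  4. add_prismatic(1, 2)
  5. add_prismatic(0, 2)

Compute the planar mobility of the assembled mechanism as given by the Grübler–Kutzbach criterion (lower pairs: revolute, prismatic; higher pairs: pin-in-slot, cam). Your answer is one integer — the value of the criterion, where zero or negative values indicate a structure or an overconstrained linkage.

L=1 J1=0 J2=0
add link → L=2 J1=0 J2=0
C@1,0 dof=2 J2 → L=2 J1=0 J2=1
add link → L=3 J1=0 J2=1
P@1,2 dof=1 J1 → L=3 J1=1 J2=1
P@0,2 dof=1 J1 → L=3 J1=2 J2=1
M=3(L−1)−2J1−J2=3·2−2·2−1=1

M = 1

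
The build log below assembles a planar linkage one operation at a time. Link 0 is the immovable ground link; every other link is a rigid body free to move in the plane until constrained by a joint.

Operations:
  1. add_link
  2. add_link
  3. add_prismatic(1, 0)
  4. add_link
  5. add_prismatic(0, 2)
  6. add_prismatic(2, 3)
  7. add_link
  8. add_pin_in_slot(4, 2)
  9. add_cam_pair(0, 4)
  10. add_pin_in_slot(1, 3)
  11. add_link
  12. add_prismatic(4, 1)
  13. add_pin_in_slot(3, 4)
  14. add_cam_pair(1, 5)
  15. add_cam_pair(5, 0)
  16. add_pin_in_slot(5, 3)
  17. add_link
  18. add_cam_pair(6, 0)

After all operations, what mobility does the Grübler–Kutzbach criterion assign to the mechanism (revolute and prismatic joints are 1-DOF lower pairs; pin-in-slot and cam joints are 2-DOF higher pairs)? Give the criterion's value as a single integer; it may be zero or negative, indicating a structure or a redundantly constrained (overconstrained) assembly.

ground; <1,0,0>
#1 <2,0,0>
#2 <3,0,0>
P:1↔0 J1 <3,1,0>
#3 <4,1,0>
P:0↔2 J1 <4,2,0>
P:2↔3 J1 <4,3,0>
#4 <5,3,0>
PS:4↔2 J2 <5,3,1>
C:0↔4 J2 <5,3,2>
PS:1↔3 J2 <5,3,3>
#5 <6,3,3>
P:4↔1 J1 <6,4,3>
PS:3↔4 J2 <6,4,4>
C:1↔5 J2 <6,4,5>
C:5↔0 J2 <6,4,6>
PS:5↔3 J2 <6,4,7>
#6 <7,4,7>
C:6↔0 J2 <7,4,8>
3×6 − 2×4 − 1×8 = 2

M = 2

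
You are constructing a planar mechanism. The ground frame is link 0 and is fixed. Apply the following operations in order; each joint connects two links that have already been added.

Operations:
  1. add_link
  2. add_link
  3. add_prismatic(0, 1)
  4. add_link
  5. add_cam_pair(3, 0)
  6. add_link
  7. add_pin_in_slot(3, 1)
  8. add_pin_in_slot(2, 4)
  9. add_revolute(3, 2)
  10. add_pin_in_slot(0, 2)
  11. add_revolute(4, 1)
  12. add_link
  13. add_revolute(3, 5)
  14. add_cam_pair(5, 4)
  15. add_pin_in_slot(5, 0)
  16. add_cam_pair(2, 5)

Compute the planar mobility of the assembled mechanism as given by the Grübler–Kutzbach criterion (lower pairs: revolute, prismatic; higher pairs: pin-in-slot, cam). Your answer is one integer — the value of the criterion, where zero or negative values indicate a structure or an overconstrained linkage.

M = 0

[1;0;0] (link 0 is ground)
L+ [2;0;0]
L+ [3;0;0]
P(0,1)∈J1 [3;1;0]
L+ [4;1;0]
C(3,0)∈J2 [4;1;1]
L+ [5;1;1]
PS(3,1)∈J2 [5;1;2]
PS(2,4)∈J2 [5;1;3]
R(3,2)∈J1 [5;2;3]
PS(0,2)∈J2 [5;2;4]
R(4,1)∈J1 [5;3;4]
L+ [6;3;4]
R(3,5)∈J1 [6;4;4]
C(5,4)∈J2 [6;4;5]
PS(5,0)∈J2 [6;4;6]
C(2,5)∈J2 [6;4;7]
mobility = 15 − 8 − 7 = 0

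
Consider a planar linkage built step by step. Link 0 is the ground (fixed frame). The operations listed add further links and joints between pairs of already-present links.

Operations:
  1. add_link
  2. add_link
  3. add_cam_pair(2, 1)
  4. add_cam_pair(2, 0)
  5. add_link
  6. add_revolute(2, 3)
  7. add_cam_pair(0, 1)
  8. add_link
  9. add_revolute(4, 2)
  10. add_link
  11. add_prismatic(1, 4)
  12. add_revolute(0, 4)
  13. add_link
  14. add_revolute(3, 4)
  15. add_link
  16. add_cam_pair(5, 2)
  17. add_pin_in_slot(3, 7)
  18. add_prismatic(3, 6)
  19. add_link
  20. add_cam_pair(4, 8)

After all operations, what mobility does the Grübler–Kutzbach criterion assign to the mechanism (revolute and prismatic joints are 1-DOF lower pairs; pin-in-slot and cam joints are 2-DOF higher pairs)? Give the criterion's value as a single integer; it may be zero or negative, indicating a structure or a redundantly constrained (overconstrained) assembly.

(L,J1,J2)=(1,0,0); link0 fixed
link1: (2,0,0)
link2: (3,0,0)
C 2-1 [J2]: (3,0,1)
C 2-0 [J2]: (3,0,2)
link3: (4,0,2)
R 2-3 [J1]: (4,1,2)
C 0-1 [J2]: (4,1,3)
link4: (5,1,3)
R 4-2 [J1]: (5,2,3)
link5: (6,2,3)
P 1-4 [J1]: (6,3,3)
R 0-4 [J1]: (6,4,3)
link6: (7,4,3)
R 3-4 [J1]: (7,5,3)
link7: (8,5,3)
C 5-2 [J2]: (8,5,4)
PS 3-7 [J2]: (8,5,5)
P 3-6 [J1]: (8,6,5)
link8: (9,6,5)
C 4-8 [J2]: (9,6,6)
Grübler: 3·8 − 2·6 − 6 = 6

M = 6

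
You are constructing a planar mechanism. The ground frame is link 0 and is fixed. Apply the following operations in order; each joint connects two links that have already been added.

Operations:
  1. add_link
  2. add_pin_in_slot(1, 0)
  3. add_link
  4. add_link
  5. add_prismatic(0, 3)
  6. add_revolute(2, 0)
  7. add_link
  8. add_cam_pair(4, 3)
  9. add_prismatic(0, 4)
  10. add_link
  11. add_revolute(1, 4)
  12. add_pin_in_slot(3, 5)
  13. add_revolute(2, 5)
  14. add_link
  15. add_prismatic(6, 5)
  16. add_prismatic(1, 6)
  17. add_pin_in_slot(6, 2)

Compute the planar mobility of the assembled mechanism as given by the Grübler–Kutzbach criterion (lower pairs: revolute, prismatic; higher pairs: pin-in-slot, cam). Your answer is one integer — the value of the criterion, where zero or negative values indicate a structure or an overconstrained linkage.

(L,J1,J2)=(1,0,0); link0 fixed
link1: (2,0,0)
PS 1-0 [J2]: (2,0,1)
link2: (3,0,1)
link3: (4,0,1)
P 0-3 [J1]: (4,1,1)
R 2-0 [J1]: (4,2,1)
link4: (5,2,1)
C 4-3 [J2]: (5,2,2)
P 0-4 [J1]: (5,3,2)
link5: (6,3,2)
R 1-4 [J1]: (6,4,2)
PS 3-5 [J2]: (6,4,3)
R 2-5 [J1]: (6,5,3)
link6: (7,5,3)
P 6-5 [J1]: (7,6,3)
P 1-6 [J1]: (7,7,3)
PS 6-2 [J2]: (7,7,4)
Grübler: 3·6 − 2·7 − 4 = 0

M = 0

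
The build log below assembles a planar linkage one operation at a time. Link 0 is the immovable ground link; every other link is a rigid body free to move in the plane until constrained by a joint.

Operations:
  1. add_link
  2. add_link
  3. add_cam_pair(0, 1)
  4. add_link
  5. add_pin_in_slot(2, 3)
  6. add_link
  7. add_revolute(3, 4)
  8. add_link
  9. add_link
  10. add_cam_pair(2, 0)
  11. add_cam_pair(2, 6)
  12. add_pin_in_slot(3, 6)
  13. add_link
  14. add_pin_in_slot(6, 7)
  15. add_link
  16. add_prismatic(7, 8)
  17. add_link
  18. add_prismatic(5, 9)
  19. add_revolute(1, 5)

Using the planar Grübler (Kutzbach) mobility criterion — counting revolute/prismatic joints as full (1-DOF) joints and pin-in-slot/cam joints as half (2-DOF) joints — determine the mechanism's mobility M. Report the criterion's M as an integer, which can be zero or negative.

M = 13

ground; <1,0,0>
#1 <2,0,0>
#2 <3,0,0>
C:0↔1 J2 <3,0,1>
#3 <4,0,1>
PS:2↔3 J2 <4,0,2>
#4 <5,0,2>
R:3↔4 J1 <5,1,2>
#5 <6,1,2>
#6 <7,1,2>
C:2↔0 J2 <7,1,3>
C:2↔6 J2 <7,1,4>
PS:3↔6 J2 <7,1,5>
#7 <8,1,5>
PS:6↔7 J2 <8,1,6>
#8 <9,1,6>
P:7↔8 J1 <9,2,6>
#9 <10,2,6>
P:5↔9 J1 <10,3,6>
R:1↔5 J1 <10,4,6>
3×9 − 2×4 − 1×6 = 13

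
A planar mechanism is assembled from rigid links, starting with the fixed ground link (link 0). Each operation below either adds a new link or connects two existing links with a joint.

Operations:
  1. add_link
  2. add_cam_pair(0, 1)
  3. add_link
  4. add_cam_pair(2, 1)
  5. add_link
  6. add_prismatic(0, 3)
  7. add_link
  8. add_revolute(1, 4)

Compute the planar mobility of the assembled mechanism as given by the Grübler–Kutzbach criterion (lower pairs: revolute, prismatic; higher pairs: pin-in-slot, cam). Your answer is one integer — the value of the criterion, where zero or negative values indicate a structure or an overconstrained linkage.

M = 6

(L,J1,J2)=(1,0,0); link0 fixed
link1: (2,0,0)
C 0-1 [J2]: (2,0,1)
link2: (3,0,1)
C 2-1 [J2]: (3,0,2)
link3: (4,0,2)
P 0-3 [J1]: (4,1,2)
link4: (5,1,2)
R 1-4 [J1]: (5,2,2)
Grübler: 3·4 − 2·2 − 2 = 6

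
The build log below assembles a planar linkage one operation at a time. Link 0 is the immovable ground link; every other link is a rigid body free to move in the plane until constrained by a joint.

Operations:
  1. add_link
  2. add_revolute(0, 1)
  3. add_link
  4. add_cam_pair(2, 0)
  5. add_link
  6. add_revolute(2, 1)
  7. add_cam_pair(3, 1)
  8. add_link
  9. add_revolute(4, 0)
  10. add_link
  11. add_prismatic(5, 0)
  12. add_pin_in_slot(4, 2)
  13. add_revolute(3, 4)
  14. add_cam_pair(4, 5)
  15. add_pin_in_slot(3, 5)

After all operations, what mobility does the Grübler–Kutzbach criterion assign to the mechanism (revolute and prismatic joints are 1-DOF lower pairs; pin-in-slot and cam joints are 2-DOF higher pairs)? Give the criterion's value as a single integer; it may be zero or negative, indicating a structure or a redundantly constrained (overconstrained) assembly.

link 0 = ground. State L|J1|J2 = 1|0|0
+link1  2|0|0
R(0,1) f=1→J1  2|1|0
+link2  3|1|0
C(2,0) f=2→J2  3|1|1
+link3  4|1|1
R(2,1) f=1→J1  4|2|1
C(3,1) f=2→J2  4|2|2
+link4  5|2|2
R(4,0) f=1→J1  5|3|2
+link5  6|3|2
P(5,0) f=1→J1  6|4|2
PS(4,2) f=2→J2  6|4|3
R(3,4) f=1→J1  6|5|3
C(4,5) f=2→J2  6|5|4
PS(3,5) f=2→J2  6|5|5
M = 3(6−1)−2·5−5 = 15−10−5 = 0

M = 0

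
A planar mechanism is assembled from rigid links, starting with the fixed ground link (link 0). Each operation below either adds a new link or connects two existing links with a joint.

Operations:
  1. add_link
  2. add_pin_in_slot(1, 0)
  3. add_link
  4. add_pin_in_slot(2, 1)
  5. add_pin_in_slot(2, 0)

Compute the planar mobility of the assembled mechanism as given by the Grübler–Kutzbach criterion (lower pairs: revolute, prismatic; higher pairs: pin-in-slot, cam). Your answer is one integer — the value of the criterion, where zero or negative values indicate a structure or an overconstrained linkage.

L=1 J1=0 J2=0
add link → L=2 J1=0 J2=0
PS@1,0 dof=2 J2 → L=2 J1=0 J2=1
add link → L=3 J1=0 J2=1
PS@2,1 dof=2 J2 → L=3 J1=0 J2=2
PS@2,0 dof=2 J2 → L=3 J1=0 J2=3
M=3(L−1)−2J1−J2=3·2−2·0−3=3

M = 3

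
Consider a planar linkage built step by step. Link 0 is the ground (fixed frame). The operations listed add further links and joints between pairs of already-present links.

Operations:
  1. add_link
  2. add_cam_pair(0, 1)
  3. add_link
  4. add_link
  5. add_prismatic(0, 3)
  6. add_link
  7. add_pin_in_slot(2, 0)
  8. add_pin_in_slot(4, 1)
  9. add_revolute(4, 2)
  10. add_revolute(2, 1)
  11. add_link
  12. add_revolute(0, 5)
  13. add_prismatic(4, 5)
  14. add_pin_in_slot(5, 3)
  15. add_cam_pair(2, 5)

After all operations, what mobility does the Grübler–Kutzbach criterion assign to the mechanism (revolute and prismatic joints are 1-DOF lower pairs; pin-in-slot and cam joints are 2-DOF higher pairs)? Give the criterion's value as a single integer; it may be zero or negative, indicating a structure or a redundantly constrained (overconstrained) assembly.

ground; <1,0,0>
#1 <2,0,0>
C:0↔1 J2 <2,0,1>
#2 <3,0,1>
#3 <4,0,1>
P:0↔3 J1 <4,1,1>
#4 <5,1,1>
PS:2↔0 J2 <5,1,2>
PS:4↔1 J2 <5,1,3>
R:4↔2 J1 <5,2,3>
R:2↔1 J1 <5,3,3>
#5 <6,3,3>
R:0↔5 J1 <6,4,3>
P:4↔5 J1 <6,5,3>
PS:5↔3 J2 <6,5,4>
C:2↔5 J2 <6,5,5>
3×5 − 2×5 − 1×5 = 0

M = 0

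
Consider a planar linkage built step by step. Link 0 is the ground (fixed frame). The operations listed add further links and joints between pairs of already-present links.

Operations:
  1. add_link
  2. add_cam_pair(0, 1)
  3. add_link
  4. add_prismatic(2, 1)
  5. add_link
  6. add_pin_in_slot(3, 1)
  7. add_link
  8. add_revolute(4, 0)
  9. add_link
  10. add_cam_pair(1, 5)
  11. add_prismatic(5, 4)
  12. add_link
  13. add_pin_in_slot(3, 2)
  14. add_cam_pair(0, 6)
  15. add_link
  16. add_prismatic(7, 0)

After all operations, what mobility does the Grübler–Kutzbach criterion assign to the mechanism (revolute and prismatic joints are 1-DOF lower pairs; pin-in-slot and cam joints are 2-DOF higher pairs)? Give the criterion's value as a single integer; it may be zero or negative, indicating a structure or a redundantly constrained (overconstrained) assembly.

link 0 = ground. State L|J1|J2 = 1|0|0
+link1  2|0|0
C(0,1) f=2→J2  2|0|1
+link2  3|0|1
P(2,1) f=1→J1  3|1|1
+link3  4|1|1
PS(3,1) f=2→J2  4|1|2
+link4  5|1|2
R(4,0) f=1→J1  5|2|2
+link5  6|2|2
C(1,5) f=2→J2  6|2|3
P(5,4) f=1→J1  6|3|3
+link6  7|3|3
PS(3,2) f=2→J2  7|3|4
C(0,6) f=2→J2  7|3|5
+link7  8|3|5
P(7,0) f=1→J1  8|4|5
M = 3(8−1)−2·4−5 = 21−8−5 = 8

M = 8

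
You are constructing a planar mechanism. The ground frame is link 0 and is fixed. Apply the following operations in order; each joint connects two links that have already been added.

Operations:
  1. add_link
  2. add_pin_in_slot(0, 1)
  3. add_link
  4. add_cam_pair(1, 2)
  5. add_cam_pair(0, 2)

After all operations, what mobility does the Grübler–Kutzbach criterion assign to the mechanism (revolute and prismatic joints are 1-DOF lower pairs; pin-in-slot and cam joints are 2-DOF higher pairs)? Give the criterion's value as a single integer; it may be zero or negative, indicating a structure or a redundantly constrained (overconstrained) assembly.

M = 3

(L,J1,J2)=(1,0,0); link0 fixed
link1: (2,0,0)
PS 0-1 [J2]: (2,0,1)
link2: (3,0,1)
C 1-2 [J2]: (3,0,2)
C 0-2 [J2]: (3,0,3)
Grübler: 3·2 − 2·0 − 3 = 3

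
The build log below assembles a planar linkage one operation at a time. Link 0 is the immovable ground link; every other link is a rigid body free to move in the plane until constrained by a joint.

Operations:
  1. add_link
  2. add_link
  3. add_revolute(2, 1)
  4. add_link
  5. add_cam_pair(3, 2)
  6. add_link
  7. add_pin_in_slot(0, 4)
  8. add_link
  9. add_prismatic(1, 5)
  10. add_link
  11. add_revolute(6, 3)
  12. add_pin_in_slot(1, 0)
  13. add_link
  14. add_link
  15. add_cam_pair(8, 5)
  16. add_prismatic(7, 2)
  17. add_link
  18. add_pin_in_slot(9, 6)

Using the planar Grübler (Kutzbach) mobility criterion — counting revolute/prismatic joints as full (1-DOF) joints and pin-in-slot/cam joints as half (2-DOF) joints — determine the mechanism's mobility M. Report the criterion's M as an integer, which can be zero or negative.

M = 14

ground; <1,0,0>
#1 <2,0,0>
#2 <3,0,0>
R:2↔1 J1 <3,1,0>
#3 <4,1,0>
C:3↔2 J2 <4,1,1>
#4 <5,1,1>
PS:0↔4 J2 <5,1,2>
#5 <6,1,2>
P:1↔5 J1 <6,2,2>
#6 <7,2,2>
R:6↔3 J1 <7,3,2>
PS:1↔0 J2 <7,3,3>
#7 <8,3,3>
#8 <9,3,3>
C:8↔5 J2 <9,3,4>
P:7↔2 J1 <9,4,4>
#9 <10,4,4>
PS:9↔6 J2 <10,4,5>
3×9 − 2×4 − 1×5 = 14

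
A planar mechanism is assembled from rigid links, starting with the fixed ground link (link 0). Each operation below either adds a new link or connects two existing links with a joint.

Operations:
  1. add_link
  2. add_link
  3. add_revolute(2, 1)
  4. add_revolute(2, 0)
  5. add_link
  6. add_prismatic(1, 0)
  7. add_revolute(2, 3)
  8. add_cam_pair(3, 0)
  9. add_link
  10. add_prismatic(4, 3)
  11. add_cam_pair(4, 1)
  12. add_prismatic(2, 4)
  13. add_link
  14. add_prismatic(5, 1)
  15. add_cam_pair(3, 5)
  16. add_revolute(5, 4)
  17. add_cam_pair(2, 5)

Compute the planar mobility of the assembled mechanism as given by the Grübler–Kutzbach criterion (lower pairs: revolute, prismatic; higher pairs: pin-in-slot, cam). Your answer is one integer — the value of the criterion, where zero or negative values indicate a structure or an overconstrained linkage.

M = -5

L=1 J1=0 J2=0
add link → L=2 J1=0 J2=0
add link → L=3 J1=0 J2=0
R@2,1 dof=1 J1 → L=3 J1=1 J2=0
R@2,0 dof=1 J1 → L=3 J1=2 J2=0
add link → L=4 J1=2 J2=0
P@1,0 dof=1 J1 → L=4 J1=3 J2=0
R@2,3 dof=1 J1 → L=4 J1=4 J2=0
C@3,0 dof=2 J2 → L=4 J1=4 J2=1
add link → L=5 J1=4 J2=1
P@4,3 dof=1 J1 → L=5 J1=5 J2=1
C@4,1 dof=2 J2 → L=5 J1=5 J2=2
P@2,4 dof=1 J1 → L=5 J1=6 J2=2
add link → L=6 J1=6 J2=2
P@5,1 dof=1 J1 → L=6 J1=7 J2=2
C@3,5 dof=2 J2 → L=6 J1=7 J2=3
R@5,4 dof=1 J1 → L=6 J1=8 J2=3
C@2,5 dof=2 J2 → L=6 J1=8 J2=4
M=3(L−1)−2J1−J2=3·5−2·8−4=-5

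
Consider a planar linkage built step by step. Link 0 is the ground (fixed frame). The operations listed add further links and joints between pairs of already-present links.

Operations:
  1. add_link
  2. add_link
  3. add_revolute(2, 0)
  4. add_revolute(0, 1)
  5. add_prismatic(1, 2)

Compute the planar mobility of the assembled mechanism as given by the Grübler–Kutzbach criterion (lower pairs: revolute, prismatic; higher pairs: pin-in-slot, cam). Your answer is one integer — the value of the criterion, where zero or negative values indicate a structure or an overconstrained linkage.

L=1 J1=0 J2=0
add link → L=2 J1=0 J2=0
add link → L=3 J1=0 J2=0
R@2,0 dof=1 J1 → L=3 J1=1 J2=0
R@0,1 dof=1 J1 → L=3 J1=2 J2=0
P@1,2 dof=1 J1 → L=3 J1=3 J2=0
M=3(L−1)−2J1−J2=3·2−2·3−0=0

M = 0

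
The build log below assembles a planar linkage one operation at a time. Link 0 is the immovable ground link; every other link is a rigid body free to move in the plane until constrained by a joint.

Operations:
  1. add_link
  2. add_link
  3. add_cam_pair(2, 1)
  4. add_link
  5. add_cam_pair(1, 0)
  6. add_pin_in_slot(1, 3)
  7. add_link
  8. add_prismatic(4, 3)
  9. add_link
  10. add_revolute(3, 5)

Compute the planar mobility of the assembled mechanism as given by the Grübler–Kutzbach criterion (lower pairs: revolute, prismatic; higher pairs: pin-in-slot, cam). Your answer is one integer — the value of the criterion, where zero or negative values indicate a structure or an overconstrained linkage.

(L,J1,J2)=(1,0,0); link0 fixed
link1: (2,0,0)
link2: (3,0,0)
C 2-1 [J2]: (3,0,1)
link3: (4,0,1)
C 1-0 [J2]: (4,0,2)
PS 1-3 [J2]: (4,0,3)
link4: (5,0,3)
P 4-3 [J1]: (5,1,3)
link5: (6,1,3)
R 3-5 [J1]: (6,2,3)
Grübler: 3·5 − 2·2 − 3 = 8

M = 8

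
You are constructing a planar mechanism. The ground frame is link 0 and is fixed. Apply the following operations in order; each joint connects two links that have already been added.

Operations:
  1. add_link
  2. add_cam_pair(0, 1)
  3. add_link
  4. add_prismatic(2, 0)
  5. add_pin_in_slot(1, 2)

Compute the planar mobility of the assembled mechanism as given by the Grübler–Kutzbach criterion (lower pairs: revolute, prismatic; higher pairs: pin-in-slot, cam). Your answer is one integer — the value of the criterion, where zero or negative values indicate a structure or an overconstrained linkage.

M = 2

[1;0;0] (link 0 is ground)
L+ [2;0;0]
C(0,1)∈J2 [2;0;1]
L+ [3;0;1]
P(2,0)∈J1 [3;1;1]
PS(1,2)∈J2 [3;1;2]
mobility = 6 − 2 − 2 = 2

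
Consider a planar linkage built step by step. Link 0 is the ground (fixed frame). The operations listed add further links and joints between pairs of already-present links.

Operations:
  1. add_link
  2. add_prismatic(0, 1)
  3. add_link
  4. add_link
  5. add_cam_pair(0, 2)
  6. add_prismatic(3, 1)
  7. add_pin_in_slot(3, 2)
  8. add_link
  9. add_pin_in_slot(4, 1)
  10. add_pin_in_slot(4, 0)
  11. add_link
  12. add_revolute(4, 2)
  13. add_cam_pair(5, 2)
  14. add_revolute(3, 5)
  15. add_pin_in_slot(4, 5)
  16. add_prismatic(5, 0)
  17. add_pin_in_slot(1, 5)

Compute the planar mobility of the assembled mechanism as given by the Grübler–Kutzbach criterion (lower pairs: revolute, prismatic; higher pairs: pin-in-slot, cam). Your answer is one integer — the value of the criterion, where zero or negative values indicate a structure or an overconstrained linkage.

M = -2

(L,J1,J2)=(1,0,0); link0 fixed
link1: (2,0,0)
P 0-1 [J1]: (2,1,0)
link2: (3,1,0)
link3: (4,1,0)
C 0-2 [J2]: (4,1,1)
P 3-1 [J1]: (4,2,1)
PS 3-2 [J2]: (4,2,2)
link4: (5,2,2)
PS 4-1 [J2]: (5,2,3)
PS 4-0 [J2]: (5,2,4)
link5: (6,2,4)
R 4-2 [J1]: (6,3,4)
C 5-2 [J2]: (6,3,5)
R 3-5 [J1]: (6,4,5)
PS 4-5 [J2]: (6,4,6)
P 5-0 [J1]: (6,5,6)
PS 1-5 [J2]: (6,5,7)
Grübler: 3·5 − 2·5 − 7 = -2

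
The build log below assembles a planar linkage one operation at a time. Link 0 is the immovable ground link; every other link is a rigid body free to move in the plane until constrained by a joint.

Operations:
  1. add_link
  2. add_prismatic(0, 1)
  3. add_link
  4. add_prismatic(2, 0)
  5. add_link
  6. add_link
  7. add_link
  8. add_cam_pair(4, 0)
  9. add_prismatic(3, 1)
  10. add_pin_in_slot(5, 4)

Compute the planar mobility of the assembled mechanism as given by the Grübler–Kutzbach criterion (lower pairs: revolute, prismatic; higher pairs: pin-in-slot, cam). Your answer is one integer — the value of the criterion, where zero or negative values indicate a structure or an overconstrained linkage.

ground; <1,0,0>
#1 <2,0,0>
P:0↔1 J1 <2,1,0>
#2 <3,1,0>
P:2↔0 J1 <3,2,0>
#3 <4,2,0>
#4 <5,2,0>
#5 <6,2,0>
C:4↔0 J2 <6,2,1>
P:3↔1 J1 <6,3,1>
PS:5↔4 J2 <6,3,2>
3×5 − 2×3 − 1×2 = 7

M = 7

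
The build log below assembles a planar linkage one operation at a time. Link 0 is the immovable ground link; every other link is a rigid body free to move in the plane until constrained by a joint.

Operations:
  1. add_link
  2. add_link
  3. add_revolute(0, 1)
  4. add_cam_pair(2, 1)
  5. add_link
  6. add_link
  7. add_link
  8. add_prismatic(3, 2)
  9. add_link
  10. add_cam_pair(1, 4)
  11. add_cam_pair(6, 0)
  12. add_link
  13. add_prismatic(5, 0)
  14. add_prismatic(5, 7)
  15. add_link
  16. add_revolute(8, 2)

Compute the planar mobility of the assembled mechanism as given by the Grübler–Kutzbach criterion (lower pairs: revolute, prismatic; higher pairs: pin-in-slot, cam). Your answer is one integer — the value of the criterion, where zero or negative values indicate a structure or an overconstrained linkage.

M = 11

(L,J1,J2)=(1,0,0); link0 fixed
link1: (2,0,0)
link2: (3,0,0)
R 0-1 [J1]: (3,1,0)
C 2-1 [J2]: (3,1,1)
link3: (4,1,1)
link4: (5,1,1)
link5: (6,1,1)
P 3-2 [J1]: (6,2,1)
link6: (7,2,1)
C 1-4 [J2]: (7,2,2)
C 6-0 [J2]: (7,2,3)
link7: (8,2,3)
P 5-0 [J1]: (8,3,3)
P 5-7 [J1]: (8,4,3)
link8: (9,4,3)
R 8-2 [J1]: (9,5,3)
Grübler: 3·8 − 2·5 − 3 = 11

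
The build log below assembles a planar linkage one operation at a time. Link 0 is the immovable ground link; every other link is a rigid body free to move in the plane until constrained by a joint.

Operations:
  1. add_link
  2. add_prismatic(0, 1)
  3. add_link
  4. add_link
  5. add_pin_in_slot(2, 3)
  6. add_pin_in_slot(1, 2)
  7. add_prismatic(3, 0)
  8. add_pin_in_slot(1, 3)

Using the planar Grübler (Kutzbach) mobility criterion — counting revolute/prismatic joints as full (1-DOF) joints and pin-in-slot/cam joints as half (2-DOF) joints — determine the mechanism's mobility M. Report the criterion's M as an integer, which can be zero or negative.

M = 2

[1;0;0] (link 0 is ground)
L+ [2;0;0]
P(0,1)∈J1 [2;1;0]
L+ [3;1;0]
L+ [4;1;0]
PS(2,3)∈J2 [4;1;1]
PS(1,2)∈J2 [4;1;2]
P(3,0)∈J1 [4;2;2]
PS(1,3)∈J2 [4;2;3]
mobility = 9 − 4 − 3 = 2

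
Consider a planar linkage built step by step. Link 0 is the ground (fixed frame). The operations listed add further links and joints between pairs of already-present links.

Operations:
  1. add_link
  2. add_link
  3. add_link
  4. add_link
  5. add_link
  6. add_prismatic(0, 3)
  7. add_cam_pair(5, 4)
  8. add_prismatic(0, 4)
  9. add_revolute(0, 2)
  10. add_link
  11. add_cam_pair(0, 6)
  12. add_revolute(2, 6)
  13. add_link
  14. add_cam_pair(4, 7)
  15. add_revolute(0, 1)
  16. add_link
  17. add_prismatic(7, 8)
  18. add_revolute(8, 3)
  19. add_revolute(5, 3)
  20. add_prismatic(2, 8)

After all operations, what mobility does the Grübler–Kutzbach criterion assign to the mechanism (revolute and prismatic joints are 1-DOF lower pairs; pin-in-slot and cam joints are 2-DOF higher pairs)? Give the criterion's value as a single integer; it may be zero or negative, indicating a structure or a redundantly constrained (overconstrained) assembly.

link 0 = ground. State L|J1|J2 = 1|0|0
+link1  2|0|0
+link2  3|0|0
+link3  4|0|0
+link4  5|0|0
+link5  6|0|0
P(0,3) f=1→J1  6|1|0
C(5,4) f=2→J2  6|1|1
P(0,4) f=1→J1  6|2|1
R(0,2) f=1→J1  6|3|1
+link6  7|3|1
C(0,6) f=2→J2  7|3|2
R(2,6) f=1→J1  7|4|2
+link7  8|4|2
C(4,7) f=2→J2  8|4|3
R(0,1) f=1→J1  8|5|3
+link8  9|5|3
P(7,8) f=1→J1  9|6|3
R(8,3) f=1→J1  9|7|3
R(5,3) f=1→J1  9|8|3
P(2,8) f=1→J1  9|9|3
M = 3(9−1)−2·9−3 = 24−18−3 = 3

M = 3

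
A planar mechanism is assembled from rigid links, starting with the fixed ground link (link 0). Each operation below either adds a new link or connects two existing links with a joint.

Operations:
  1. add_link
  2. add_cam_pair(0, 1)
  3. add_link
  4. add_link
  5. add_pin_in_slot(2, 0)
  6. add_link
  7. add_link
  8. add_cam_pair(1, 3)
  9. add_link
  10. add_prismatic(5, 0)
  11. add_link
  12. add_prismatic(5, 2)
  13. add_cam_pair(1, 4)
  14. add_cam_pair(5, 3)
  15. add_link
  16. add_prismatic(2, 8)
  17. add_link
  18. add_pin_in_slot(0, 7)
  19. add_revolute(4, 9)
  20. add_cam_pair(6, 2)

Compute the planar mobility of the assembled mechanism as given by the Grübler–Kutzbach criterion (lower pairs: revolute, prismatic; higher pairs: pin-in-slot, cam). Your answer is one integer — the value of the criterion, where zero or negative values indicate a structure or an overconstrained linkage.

ground; <1,0,0>
#1 <2,0,0>
C:0↔1 J2 <2,0,1>
#2 <3,0,1>
#3 <4,0,1>
PS:2↔0 J2 <4,0,2>
#4 <5,0,2>
#5 <6,0,2>
C:1↔3 J2 <6,0,3>
#6 <7,0,3>
P:5↔0 J1 <7,1,3>
#7 <8,1,3>
P:5↔2 J1 <8,2,3>
C:1↔4 J2 <8,2,4>
C:5↔3 J2 <8,2,5>
#8 <9,2,5>
P:2↔8 J1 <9,3,5>
#9 <10,3,5>
PS:0↔7 J2 <10,3,6>
R:4↔9 J1 <10,4,6>
C:6↔2 J2 <10,4,7>
3×9 − 2×4 − 1×7 = 12

M = 12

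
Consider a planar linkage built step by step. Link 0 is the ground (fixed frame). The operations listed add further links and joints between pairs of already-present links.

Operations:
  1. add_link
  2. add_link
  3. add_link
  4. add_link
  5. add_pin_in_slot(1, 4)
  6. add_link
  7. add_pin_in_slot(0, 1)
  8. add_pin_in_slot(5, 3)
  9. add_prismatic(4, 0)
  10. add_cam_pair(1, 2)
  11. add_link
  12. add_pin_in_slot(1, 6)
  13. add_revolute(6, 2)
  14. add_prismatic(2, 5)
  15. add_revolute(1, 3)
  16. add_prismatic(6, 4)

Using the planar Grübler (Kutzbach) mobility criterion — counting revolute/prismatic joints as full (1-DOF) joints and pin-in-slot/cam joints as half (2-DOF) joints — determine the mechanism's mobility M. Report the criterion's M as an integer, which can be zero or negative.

[1;0;0] (link 0 is ground)
L+ [2;0;0]
L+ [3;0;0]
L+ [4;0;0]
L+ [5;0;0]
PS(1,4)∈J2 [5;0;1]
L+ [6;0;1]
PS(0,1)∈J2 [6;0;2]
PS(5,3)∈J2 [6;0;3]
P(4,0)∈J1 [6;1;3]
C(1,2)∈J2 [6;1;4]
L+ [7;1;4]
PS(1,6)∈J2 [7;1;5]
R(6,2)∈J1 [7;2;5]
P(2,5)∈J1 [7;3;5]
R(1,3)∈J1 [7;4;5]
P(6,4)∈J1 [7;5;5]
mobility = 18 − 10 − 5 = 3

M = 3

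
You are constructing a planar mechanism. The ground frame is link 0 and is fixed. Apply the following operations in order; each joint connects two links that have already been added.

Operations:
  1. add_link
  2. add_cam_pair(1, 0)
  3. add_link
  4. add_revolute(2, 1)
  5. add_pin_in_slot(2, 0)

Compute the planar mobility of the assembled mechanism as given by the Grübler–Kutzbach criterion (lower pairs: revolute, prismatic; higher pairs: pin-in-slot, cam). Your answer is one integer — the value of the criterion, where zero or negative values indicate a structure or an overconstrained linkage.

M = 2

(L,J1,J2)=(1,0,0); link0 fixed
link1: (2,0,0)
C 1-0 [J2]: (2,0,1)
link2: (3,0,1)
R 2-1 [J1]: (3,1,1)
PS 2-0 [J2]: (3,1,2)
Grübler: 3·2 − 2·1 − 2 = 2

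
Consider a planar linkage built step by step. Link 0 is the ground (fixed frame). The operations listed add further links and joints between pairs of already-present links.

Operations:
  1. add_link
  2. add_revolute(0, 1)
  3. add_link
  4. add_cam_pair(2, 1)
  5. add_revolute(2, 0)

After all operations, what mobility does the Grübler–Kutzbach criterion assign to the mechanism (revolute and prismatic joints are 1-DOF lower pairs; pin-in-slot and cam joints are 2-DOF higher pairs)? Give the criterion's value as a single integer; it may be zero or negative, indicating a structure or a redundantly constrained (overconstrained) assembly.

M = 1

ground; <1,0,0>
#1 <2,0,0>
R:0↔1 J1 <2,1,0>
#2 <3,1,0>
C:2↔1 J2 <3,1,1>
R:2↔0 J1 <3,2,1>
3×2 − 2×2 − 1×1 = 1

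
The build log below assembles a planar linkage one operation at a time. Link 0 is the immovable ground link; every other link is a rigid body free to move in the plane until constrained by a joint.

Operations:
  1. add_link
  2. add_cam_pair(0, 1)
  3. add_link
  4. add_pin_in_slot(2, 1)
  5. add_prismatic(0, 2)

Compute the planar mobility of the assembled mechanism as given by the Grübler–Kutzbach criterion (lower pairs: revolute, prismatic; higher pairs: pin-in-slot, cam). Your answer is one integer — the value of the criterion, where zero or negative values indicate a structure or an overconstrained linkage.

M = 2

ground; <1,0,0>
#1 <2,0,0>
C:0↔1 J2 <2,0,1>
#2 <3,0,1>
PS:2↔1 J2 <3,0,2>
P:0↔2 J1 <3,1,2>
3×2 − 2×1 − 1×2 = 2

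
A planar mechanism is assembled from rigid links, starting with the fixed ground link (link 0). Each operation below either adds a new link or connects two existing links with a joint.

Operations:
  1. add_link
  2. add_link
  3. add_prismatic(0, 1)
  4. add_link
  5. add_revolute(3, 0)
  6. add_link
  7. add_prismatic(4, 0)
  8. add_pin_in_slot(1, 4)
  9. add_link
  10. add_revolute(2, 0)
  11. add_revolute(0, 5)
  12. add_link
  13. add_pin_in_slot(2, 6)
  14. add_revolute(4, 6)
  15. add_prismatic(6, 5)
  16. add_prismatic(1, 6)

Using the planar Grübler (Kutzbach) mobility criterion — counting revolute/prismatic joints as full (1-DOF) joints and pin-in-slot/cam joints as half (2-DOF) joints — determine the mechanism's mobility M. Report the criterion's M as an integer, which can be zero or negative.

L=1 J1=0 J2=0
add link → L=2 J1=0 J2=0
add link → L=3 J1=0 J2=0
P@0,1 dof=1 J1 → L=3 J1=1 J2=0
add link → L=4 J1=1 J2=0
R@3,0 dof=1 J1 → L=4 J1=2 J2=0
add link → L=5 J1=2 J2=0
P@4,0 dof=1 J1 → L=5 J1=3 J2=0
PS@1,4 dof=2 J2 → L=5 J1=3 J2=1
add link → L=6 J1=3 J2=1
R@2,0 dof=1 J1 → L=6 J1=4 J2=1
R@0,5 dof=1 J1 → L=6 J1=5 J2=1
add link → L=7 J1=5 J2=1
PS@2,6 dof=2 J2 → L=7 J1=5 J2=2
R@4,6 dof=1 J1 → L=7 J1=6 J2=2
P@6,5 dof=1 J1 → L=7 J1=7 J2=2
P@1,6 dof=1 J1 → L=7 J1=8 J2=2
M=3(L−1)−2J1−J2=3·6−2·8−2=0

M = 0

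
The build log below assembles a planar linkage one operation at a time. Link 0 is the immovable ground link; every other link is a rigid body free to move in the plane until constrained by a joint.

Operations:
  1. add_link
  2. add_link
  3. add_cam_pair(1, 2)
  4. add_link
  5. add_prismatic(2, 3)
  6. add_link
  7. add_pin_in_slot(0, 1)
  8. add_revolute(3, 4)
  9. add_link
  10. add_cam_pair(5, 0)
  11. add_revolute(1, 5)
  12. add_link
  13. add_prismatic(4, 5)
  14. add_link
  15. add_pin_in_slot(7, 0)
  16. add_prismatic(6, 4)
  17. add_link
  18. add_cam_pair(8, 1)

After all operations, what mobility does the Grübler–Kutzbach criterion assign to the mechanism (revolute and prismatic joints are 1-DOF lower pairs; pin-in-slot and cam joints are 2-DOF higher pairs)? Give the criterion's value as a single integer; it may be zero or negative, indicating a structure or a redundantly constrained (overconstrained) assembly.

M = 9

L=1 J1=0 J2=0
add link → L=2 J1=0 J2=0
add link → L=3 J1=0 J2=0
C@1,2 dof=2 J2 → L=3 J1=0 J2=1
add link → L=4 J1=0 J2=1
P@2,3 dof=1 J1 → L=4 J1=1 J2=1
add link → L=5 J1=1 J2=1
PS@0,1 dof=2 J2 → L=5 J1=1 J2=2
R@3,4 dof=1 J1 → L=5 J1=2 J2=2
add link → L=6 J1=2 J2=2
C@5,0 dof=2 J2 → L=6 J1=2 J2=3
R@1,5 dof=1 J1 → L=6 J1=3 J2=3
add link → L=7 J1=3 J2=3
P@4,5 dof=1 J1 → L=7 J1=4 J2=3
add link → L=8 J1=4 J2=3
PS@7,0 dof=2 J2 → L=8 J1=4 J2=4
P@6,4 dof=1 J1 → L=8 J1=5 J2=4
add link → L=9 J1=5 J2=4
C@8,1 dof=2 J2 → L=9 J1=5 J2=5
M=3(L−1)−2J1−J2=3·8−2·5−5=9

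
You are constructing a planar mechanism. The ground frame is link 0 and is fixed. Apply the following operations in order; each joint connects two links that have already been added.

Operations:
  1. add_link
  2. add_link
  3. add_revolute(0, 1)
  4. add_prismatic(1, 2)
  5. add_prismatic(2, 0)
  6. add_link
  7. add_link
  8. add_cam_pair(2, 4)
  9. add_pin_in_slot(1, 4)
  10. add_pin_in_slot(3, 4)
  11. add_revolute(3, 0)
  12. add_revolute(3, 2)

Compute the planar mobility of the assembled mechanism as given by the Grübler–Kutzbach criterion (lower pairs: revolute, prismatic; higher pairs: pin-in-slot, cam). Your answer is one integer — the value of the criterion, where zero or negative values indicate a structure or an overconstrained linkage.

M = -1

ground; <1,0,0>
#1 <2,0,0>
#2 <3,0,0>
R:0↔1 J1 <3,1,0>
P:1↔2 J1 <3,2,0>
P:2↔0 J1 <3,3,0>
#3 <4,3,0>
#4 <5,3,0>
C:2↔4 J2 <5,3,1>
PS:1↔4 J2 <5,3,2>
PS:3↔4 J2 <5,3,3>
R:3↔0 J1 <5,4,3>
R:3↔2 J1 <5,5,3>
3×4 − 2×5 − 1×3 = -1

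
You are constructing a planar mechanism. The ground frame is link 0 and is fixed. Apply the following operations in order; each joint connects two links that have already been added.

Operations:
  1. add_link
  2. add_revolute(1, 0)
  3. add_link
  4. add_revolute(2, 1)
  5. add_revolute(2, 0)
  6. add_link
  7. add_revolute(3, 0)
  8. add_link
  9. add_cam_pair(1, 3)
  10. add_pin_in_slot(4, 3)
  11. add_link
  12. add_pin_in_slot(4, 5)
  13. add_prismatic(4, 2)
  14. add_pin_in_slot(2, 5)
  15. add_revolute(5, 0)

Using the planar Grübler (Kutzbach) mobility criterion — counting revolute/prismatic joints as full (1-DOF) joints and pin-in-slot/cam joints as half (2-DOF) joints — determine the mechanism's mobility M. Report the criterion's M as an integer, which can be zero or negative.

L=1 J1=0 J2=0
add link → L=2 J1=0 J2=0
R@1,0 dof=1 J1 → L=2 J1=1 J2=0
add link → L=3 J1=1 J2=0
R@2,1 dof=1 J1 → L=3 J1=2 J2=0
R@2,0 dof=1 J1 → L=3 J1=3 J2=0
add link → L=4 J1=3 J2=0
R@3,0 dof=1 J1 → L=4 J1=4 J2=0
add link → L=5 J1=4 J2=0
C@1,3 dof=2 J2 → L=5 J1=4 J2=1
PS@4,3 dof=2 J2 → L=5 J1=4 J2=2
add link → L=6 J1=4 J2=2
PS@4,5 dof=2 J2 → L=6 J1=4 J2=3
P@4,2 dof=1 J1 → L=6 J1=5 J2=3
PS@2,5 dof=2 J2 → L=6 J1=5 J2=4
R@5,0 dof=1 J1 → L=6 J1=6 J2=4
M=3(L−1)−2J1−J2=3·5−2·6−4=-1

M = -1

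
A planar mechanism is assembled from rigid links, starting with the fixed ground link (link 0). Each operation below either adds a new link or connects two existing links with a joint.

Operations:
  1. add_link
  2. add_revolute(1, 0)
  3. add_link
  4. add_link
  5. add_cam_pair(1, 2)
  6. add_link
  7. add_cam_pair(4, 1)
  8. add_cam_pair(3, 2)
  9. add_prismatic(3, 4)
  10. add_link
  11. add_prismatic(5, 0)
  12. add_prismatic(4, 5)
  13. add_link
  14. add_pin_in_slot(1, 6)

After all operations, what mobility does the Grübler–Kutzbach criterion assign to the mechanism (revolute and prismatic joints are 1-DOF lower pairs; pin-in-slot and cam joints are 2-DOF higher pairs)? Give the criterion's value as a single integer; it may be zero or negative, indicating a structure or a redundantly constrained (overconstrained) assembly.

L=1 J1=0 J2=0
add link → L=2 J1=0 J2=0
R@1,0 dof=1 J1 → L=2 J1=1 J2=0
add link → L=3 J1=1 J2=0
add link → L=4 J1=1 J2=0
C@1,2 dof=2 J2 → L=4 J1=1 J2=1
add link → L=5 J1=1 J2=1
C@4,1 dof=2 J2 → L=5 J1=1 J2=2
C@3,2 dof=2 J2 → L=5 J1=1 J2=3
P@3,4 dof=1 J1 → L=5 J1=2 J2=3
add link → L=6 J1=2 J2=3
P@5,0 dof=1 J1 → L=6 J1=3 J2=3
P@4,5 dof=1 J1 → L=6 J1=4 J2=3
add link → L=7 J1=4 J2=3
PS@1,6 dof=2 J2 → L=7 J1=4 J2=4
M=3(L−1)−2J1−J2=3·6−2·4−4=6

M = 6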